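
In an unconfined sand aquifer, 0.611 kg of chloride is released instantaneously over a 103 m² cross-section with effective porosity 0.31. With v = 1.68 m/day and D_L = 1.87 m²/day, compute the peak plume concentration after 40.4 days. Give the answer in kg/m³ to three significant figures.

0.000621 kg/m³

The peak of an instantaneous 1D plume sits at x = vt; there the Gaussian factor is 1 and C_max = M/(n_e·A·√(4πDt)), where n_e·A is the pore area the mass is dissolved in.
√(4πDt) = √(4π × 1.87 × 40.4) = 30.81 m, so C_max = 0.611/(0.31 × 103 × 30.81) = 0.000621 kg/m³.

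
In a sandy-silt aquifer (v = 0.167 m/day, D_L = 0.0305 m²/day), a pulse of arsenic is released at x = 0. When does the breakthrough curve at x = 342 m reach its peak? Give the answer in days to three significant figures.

For the 1D instantaneous-source solution, setting ∂C/∂t = 0 at fixed x gives v²t² + 2Dt − x² = 0, so t = (√(D² + v²x²) − D)/v².
√(D² + v²x²) = √(0.0305² + 0.167² × 342²) = 57.11; v² = 0.027889.
t = (57.11 − 0.0305)/0.027889 = 2050 days (vs. the pure-advection estimate x/v = 2050 d).

2050 days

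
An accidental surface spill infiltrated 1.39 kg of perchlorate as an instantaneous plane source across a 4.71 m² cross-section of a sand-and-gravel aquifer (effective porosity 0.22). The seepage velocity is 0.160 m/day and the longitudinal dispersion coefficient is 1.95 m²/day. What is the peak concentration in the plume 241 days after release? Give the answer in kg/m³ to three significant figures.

0.0175 kg/m³

The peak of an instantaneous 1D plume sits at x = vt; there the Gaussian factor is 1 and C_max = M/(n_e·A·√(4πDt)), where n_e·A is the pore area the mass is dissolved in.
√(4πDt) = √(4π × 1.95 × 241) = 76.85 m, so C_max = 1.39/(0.22 × 4.71 × 76.85) = 0.0175 kg/m³.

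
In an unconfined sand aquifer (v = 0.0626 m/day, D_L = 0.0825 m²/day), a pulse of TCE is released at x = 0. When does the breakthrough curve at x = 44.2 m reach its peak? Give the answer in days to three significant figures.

685 days

For the 1D instantaneous-source solution, setting ∂C/∂t = 0 at fixed x gives v²t² + 2Dt − x² = 0, so t = (√(D² + v²x²) − D)/v².
√(D² + v²x²) = √(0.0825² + 0.0626² × 44.2²) = 2.768; v² = 0.00391876.
t = (2.768 − 0.0825)/0.00391876 = 685 days (vs. the pure-advection estimate x/v = 706 d).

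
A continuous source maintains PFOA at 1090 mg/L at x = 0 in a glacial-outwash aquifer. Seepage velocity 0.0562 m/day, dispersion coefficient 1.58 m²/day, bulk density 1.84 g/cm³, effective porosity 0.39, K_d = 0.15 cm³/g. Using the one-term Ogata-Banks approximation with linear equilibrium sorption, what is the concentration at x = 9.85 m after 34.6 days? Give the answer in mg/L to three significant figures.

151 mg/L

Retardation factor R = 1 + ρ_b·K_d/n = 1 + 1.84 × 0.15/0.39 = 1.708.
Sorption retards both mechanisms: v_R = v/R = 0.03290 m/day, D_R = D/R = 0.9251 m²/day.
v_R·t = 0.03290 × 34.6 = 1.13834 m; 2√(D_R t) = 11.32 m; argument = (9.85 − 1.13834)/11.32 = 0.7696.
C = C₀ × ½·erfc(0.7696) = 1090 × 0.1382 = 151 mg/L.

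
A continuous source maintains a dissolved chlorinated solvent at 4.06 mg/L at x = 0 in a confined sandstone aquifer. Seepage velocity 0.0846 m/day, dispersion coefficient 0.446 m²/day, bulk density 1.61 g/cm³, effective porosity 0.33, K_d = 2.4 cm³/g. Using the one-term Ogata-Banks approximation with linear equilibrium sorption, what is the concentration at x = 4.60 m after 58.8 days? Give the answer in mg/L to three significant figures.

0.0777 mg/L

Retardation factor R = 1 + ρ_b·K_d/n = 1 + 1.61 × 2.4/0.33 = 12.71.
Sorption retards both mechanisms: v_R = v/R = 0.006656 m/day, D_R = D/R = 0.03509 m²/day.
v_R·t = 0.006656 × 58.8 = 0.3913728 m; 2√(D_R t) = 2.873 m; argument = (4.60 − 0.3913728)/2.873 = 1.465.
C = C₀ × ½·erfc(1.465) = 4.06 × 0.01914 = 0.0777 mg/L.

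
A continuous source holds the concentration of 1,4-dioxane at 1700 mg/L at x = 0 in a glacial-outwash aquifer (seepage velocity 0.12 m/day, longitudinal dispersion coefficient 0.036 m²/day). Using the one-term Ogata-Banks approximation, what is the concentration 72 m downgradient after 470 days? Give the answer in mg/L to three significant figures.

For a continuous step input, C/C₀ ≈ ½·erfc((x−vt)/(2√(Dt))).
vt = 0.12 × 470 = 56.4 m and 2√(Dt) = 2√(0.036 × 470) = 8.227 m.
Argument (x−vt)/(2√(Dt)) = (72 − 56.4)/8.227 = 1.896; ½·erfc(1.896) = 0.003666.
C = 1700 × 0.003666 = 6.23 mg/L.

6.23 mg/L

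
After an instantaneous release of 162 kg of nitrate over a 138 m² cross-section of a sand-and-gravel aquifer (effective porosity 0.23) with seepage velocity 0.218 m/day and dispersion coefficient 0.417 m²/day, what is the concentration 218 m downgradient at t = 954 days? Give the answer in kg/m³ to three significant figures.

For an instantaneous plane source, C(x,t) = M/(n_e·A·√(4πDt)) · exp(−(x−vt)²/(4Dt)), with n_e·A the pore (flow) area.
Plume center vt = 0.218 × 954 = 207.972 m, so the well at 218 m is 10.028 m downgradient of the peak.
√(4πDt) = 70.70 m, giving peak height M/(n_e·A·√(4πDt)) = 162/(0.23 × 138 × 70.70) = 0.07219 kg/m³.
(x−vt)²/(4Dt) = (10.028)²/(4 × 0.417 × 954) = 0.06320; exp(−0.06320) = 0.9388.
C = 0.07219 × 0.9388 = 0.0678 kg/m³.

0.0678 kg/m³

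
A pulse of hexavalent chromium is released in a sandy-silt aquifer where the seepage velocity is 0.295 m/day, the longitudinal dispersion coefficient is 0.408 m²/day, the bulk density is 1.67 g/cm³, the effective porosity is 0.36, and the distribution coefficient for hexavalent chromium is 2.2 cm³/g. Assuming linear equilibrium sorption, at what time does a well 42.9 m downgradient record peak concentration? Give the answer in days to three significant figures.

Retardation factor R = 1 + ρ_b·K_d/n = 1 + 1.67 × 2.2/0.36 = 11.21.
Sorption retards both mechanisms: v_R = v/R = 0.02632 m/day, D_R = D/R = 0.03640 m²/day.
Peak time from v_R²t² + 2D_R t − x² = 0: t = (√(D_R² + v_R²x²) − D_R)/v_R².
√(D_R² + v_R²x²) = √(0.03640² + 0.02632² × 42.9²) = 1.130; v_R² = 0.0006927.
t = (1.130 − 0.03640)/0.0006927 = 1580 days.

1580 days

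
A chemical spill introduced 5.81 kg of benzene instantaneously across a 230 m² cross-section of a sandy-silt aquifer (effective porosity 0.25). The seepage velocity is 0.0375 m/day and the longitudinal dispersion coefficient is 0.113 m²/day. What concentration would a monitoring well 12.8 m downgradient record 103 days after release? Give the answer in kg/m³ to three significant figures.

For an instantaneous plane source, C(x,t) = M/(n_e·A·√(4πDt)) · exp(−(x−vt)²/(4Dt)), with n_e·A the pore (flow) area.
Plume center vt = 0.0375 × 103 = 3.8625 m, so the well at 12.8 m is 8.9375 m downgradient of the peak.
√(4πDt) = 12.09 m, giving peak height M/(n_e·A·√(4πDt)) = 5.81/(0.25 × 230 × 12.09) = 0.008358 kg/m³.
(x−vt)²/(4Dt) = (8.9375)²/(4 × 0.113 × 103) = 1.716; exp(−1.716) = 0.1798.
C = 0.008358 × 0.1798 = 0.00150 kg/m³.

0.00150 kg/m³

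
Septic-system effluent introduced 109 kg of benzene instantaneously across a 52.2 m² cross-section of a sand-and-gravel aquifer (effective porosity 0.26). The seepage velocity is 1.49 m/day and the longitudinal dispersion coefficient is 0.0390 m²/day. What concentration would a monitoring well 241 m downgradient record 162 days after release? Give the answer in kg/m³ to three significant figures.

For an instantaneous plane source, C(x,t) = M/(n_e·A·√(4πDt)) · exp(−(x−vt)²/(4Dt)), with n_e·A the pore (flow) area.
Plume center vt = 1.49 × 162 = 241.38 m, so the well at 241 m is 0.38 m upgradient of the peak.
√(4πDt) = 8.910 m, giving peak height M/(n_e·A·√(4πDt)) = 109/(0.26 × 52.2 × 8.910) = 0.9014 kg/m³.
(x−vt)²/(4Dt) = (-0.38)²/(4 × 0.0390 × 162) = 0.005714; exp(−0.005714) = 0.9943.
C = 0.9014 × 0.9943 = 0.896 kg/m³.

0.896 kg/m³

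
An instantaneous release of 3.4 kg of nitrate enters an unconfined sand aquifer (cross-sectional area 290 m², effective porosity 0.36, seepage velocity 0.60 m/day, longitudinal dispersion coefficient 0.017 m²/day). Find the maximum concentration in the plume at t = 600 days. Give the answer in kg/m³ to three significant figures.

0.00288 kg/m³

The peak of an instantaneous 1D plume sits at x = vt; there the Gaussian factor is 1 and C_max = M/(n_e·A·√(4πDt)), where n_e·A is the pore area the mass is dissolved in.
√(4πDt) = √(4π × 0.017 × 600) = 11.32 m, so C_max = 3.4/(0.36 × 290 × 11.32) = 0.00288 kg/m³.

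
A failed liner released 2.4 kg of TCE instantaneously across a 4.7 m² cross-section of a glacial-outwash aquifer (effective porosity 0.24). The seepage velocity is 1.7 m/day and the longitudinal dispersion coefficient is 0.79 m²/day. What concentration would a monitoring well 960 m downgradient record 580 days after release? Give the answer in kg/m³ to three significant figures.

For an instantaneous plane source, C(x,t) = M/(n_e·A·√(4πDt)) · exp(−(x−vt)²/(4Dt)), with n_e·A the pore (flow) area.
Plume center vt = 1.7 × 580 = 986 m, so the well at 960 m is 26 m upgradient of the peak.
√(4πDt) = 75.88 m, giving peak height M/(n_e·A·√(4πDt)) = 2.4/(0.24 × 4.7 × 75.88) = 0.02804 kg/m³.
(x−vt)²/(4Dt) = (-26)²/(4 × 0.79 × 580) = 0.3688; exp(−0.3688) = 0.6916.
C = 0.02804 × 0.6916 = 0.0194 kg/m³.

0.0194 kg/m³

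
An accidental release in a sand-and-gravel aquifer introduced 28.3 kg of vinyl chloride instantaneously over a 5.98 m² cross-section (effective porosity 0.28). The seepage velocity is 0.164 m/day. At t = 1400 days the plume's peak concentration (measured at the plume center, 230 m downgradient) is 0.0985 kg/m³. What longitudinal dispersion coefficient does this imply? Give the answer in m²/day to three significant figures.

At the plume center C_max = M/(n_e·A·√(4πDt)), so D = M²/(4πt·(n_e·A·C_max)²).
n_e·A·C_max = 0.28 × 5.98 × 0.0985 = 0.1649 kg/m.
D = 28.3²/(4π × 1400 × 0.1649²) = 1.67 m²/day.

1.67 m²/day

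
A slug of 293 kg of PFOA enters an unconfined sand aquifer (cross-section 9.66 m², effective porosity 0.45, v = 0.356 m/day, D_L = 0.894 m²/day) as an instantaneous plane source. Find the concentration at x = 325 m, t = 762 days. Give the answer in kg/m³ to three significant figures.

0.253 kg/m³

For an instantaneous plane source, C(x,t) = M/(n_e·A·√(4πDt)) · exp(−(x−vt)²/(4Dt)), with n_e·A the pore (flow) area.
Plume center vt = 0.356 × 762 = 271.272 m, so the well at 325 m is 53.728 m downgradient of the peak.
√(4πDt) = 92.52 m, giving peak height M/(n_e·A·√(4πDt)) = 293/(0.45 × 9.66 × 92.52) = 0.7285 kg/m³.
(x−vt)²/(4Dt) = (53.728)²/(4 × 0.894 × 762) = 1.059; exp(−1.059) = 0.3468.
C = 0.7285 × 0.3468 = 0.253 kg/m³.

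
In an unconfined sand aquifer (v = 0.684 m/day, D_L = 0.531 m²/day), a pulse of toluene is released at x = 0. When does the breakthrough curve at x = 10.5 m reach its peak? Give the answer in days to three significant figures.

For the 1D instantaneous-source solution, setting ∂C/∂t = 0 at fixed x gives v²t² + 2Dt − x² = 0, so t = (√(D² + v²x²) − D)/v².
√(D² + v²x²) = √(0.531² + 0.684² × 10.5²) = 7.202; v² = 0.467856.
t = (7.202 − 0.531)/0.467856 = 14.3 days (vs. the pure-advection estimate x/v = 15.4 d).

14.3 days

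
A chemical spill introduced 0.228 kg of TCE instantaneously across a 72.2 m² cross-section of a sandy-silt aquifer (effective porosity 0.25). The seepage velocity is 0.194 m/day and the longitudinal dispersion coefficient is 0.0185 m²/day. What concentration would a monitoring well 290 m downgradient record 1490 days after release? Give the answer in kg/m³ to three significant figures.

0.000673 kg/m³

For an instantaneous plane source, C(x,t) = M/(n_e·A·√(4πDt)) · exp(−(x−vt)²/(4Dt)), with n_e·A the pore (flow) area.
Plume center vt = 0.194 × 1490 = 289.06 m, so the well at 290 m is 0.94 m downgradient of the peak.
√(4πDt) = 18.61 m, giving peak height M/(n_e·A·√(4πDt)) = 0.228/(0.25 × 72.2 × 18.61) = 0.0006788 kg/m³.
(x−vt)²/(4Dt) = (0.94)²/(4 × 0.0185 × 1490) = 0.008014; exp(−0.008014) = 0.9920.
C = 0.0006788 × 0.9920 = 0.000673 kg/m³.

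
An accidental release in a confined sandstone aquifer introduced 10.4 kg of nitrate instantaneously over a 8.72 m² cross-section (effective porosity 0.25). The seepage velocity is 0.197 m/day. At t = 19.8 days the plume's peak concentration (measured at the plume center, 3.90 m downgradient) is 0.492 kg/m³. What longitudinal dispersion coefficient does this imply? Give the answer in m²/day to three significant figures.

At the plume center C_max = M/(n_e·A·√(4πDt)), so D = M²/(4πt·(n_e·A·C_max)²).
n_e·A·C_max = 0.25 × 8.72 × 0.492 = 1.073 kg/m.
D = 10.4²/(4π × 19.8 × 1.073²) = 0.378 m²/day.

0.378 m²/day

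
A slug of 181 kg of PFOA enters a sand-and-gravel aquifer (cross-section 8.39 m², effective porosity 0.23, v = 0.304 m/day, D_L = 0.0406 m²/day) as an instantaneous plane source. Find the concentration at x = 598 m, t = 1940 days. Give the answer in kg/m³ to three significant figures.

2.40 kg/m³

For an instantaneous plane source, C(x,t) = M/(n_e·A·√(4πDt)) · exp(−(x−vt)²/(4Dt)), with n_e·A the pore (flow) area.
Plume center vt = 0.304 × 1940 = 589.76 m, so the well at 598 m is 8.24 m downgradient of the peak.
√(4πDt) = 31.46 m, giving peak height M/(n_e·A·√(4πDt)) = 181/(0.23 × 8.39 × 31.46) = 2.981 kg/m³.
(x−vt)²/(4Dt) = (8.24)²/(4 × 0.0406 × 1940) = 0.2155; exp(−0.2155) = 0.8061.
C = 2.981 × 0.8061 = 2.40 kg/m³.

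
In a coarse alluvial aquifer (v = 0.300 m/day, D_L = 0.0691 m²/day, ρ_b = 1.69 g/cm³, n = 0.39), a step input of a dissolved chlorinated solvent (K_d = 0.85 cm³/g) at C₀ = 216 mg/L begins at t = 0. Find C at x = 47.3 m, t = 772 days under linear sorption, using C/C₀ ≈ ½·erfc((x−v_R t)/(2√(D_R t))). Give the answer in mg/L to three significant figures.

Retardation factor R = 1 + ρ_b·K_d/n = 1 + 1.69 × 0.85/0.39 = 4.683.
Sorption retards both mechanisms: v_R = v/R = 0.06406 m/day, D_R = D/R = 0.01476 m²/day.
v_R·t = 0.06406 × 772 = 49.45432 m; 2√(D_R t) = 6.751 m; argument = (47.3 − 49.45432)/6.751 = -0.3191.
C = C₀ × ½·erfc(-0.3191) = 216 × 0.6741 = 146 mg/L.

146 mg/L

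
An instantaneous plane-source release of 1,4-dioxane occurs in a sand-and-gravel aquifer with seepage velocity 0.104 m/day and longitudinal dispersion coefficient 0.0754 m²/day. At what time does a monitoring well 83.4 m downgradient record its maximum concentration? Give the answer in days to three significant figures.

795 days

For the 1D instantaneous-source solution, setting ∂C/∂t = 0 at fixed x gives v²t² + 2Dt − x² = 0, so t = (√(D² + v²x²) − D)/v².
√(D² + v²x²) = √(0.0754² + 0.104² × 83.4²) = 8.674; v² = 0.010816.
t = (8.674 − 0.0754)/0.010816 = 795 days (vs. the pure-advection estimate x/v = 802 d).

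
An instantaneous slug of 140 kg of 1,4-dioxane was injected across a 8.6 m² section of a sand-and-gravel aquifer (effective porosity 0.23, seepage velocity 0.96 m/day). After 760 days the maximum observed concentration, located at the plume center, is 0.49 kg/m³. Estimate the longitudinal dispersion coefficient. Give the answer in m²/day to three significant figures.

2.18 m²/day

At the plume center C_max = M/(n_e·A·√(4πDt)), so D = M²/(4πt·(n_e·A·C_max)²).
n_e·A·C_max = 0.23 × 8.6 × 0.49 = 0.9692 kg/m.
D = 140²/(4π × 760 × 0.9692²) = 2.18 m²/day.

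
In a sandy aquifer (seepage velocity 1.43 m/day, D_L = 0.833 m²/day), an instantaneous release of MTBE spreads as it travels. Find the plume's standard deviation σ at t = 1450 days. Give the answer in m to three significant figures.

Dispersive spreading gives a Gaussian with σ² = 2Dt; advection only shifts the center.
σ = √(2 × 0.833 × 1450) = 49.1 m.

49.1 m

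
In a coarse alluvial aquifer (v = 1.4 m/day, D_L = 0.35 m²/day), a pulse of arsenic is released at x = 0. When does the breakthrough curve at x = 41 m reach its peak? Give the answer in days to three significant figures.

29.1 days

For the 1D instantaneous-source solution, setting ∂C/∂t = 0 at fixed x gives v²t² + 2Dt − x² = 0, so t = (√(D² + v²x²) − D)/v².
√(D² + v²x²) = √(0.35² + 1.4² × 41²) = 57.40; v² = 1.96.
t = (57.40 − 0.35)/1.96 = 29.1 days (vs. the pure-advection estimate x/v = 29.3 d).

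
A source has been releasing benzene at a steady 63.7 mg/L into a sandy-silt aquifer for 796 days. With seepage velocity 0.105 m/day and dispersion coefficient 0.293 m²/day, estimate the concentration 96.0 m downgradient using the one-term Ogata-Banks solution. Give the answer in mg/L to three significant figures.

18.0 mg/L

For a continuous step input, C/C₀ ≈ ½·erfc((x−vt)/(2√(Dt))).
vt = 0.105 × 796 = 83.58 m and 2√(Dt) = 2√(0.293 × 796) = 30.54 m.
Argument (x−vt)/(2√(Dt)) = (96.0 − 83.58)/30.54 = 0.4067; ½·erfc(0.4067) = 0.2826.
C = 63.7 × 0.2826 = 18.0 mg/L.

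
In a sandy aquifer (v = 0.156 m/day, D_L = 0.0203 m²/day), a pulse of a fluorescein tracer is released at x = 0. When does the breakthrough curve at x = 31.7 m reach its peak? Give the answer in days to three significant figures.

For the 1D instantaneous-source solution, setting ∂C/∂t = 0 at fixed x gives v²t² + 2Dt − x² = 0, so t = (√(D² + v²x²) − D)/v².
√(D² + v²x²) = √(0.0203² + 0.156² × 31.7²) = 4.945; v² = 0.024336.
t = (4.945 − 0.0203)/0.024336 = 202 days (vs. the pure-advection estimate x/v = 203 d).

202 days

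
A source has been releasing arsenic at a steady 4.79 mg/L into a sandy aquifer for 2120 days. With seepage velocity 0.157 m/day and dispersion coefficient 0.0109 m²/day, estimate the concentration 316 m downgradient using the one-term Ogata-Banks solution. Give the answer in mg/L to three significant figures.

For a continuous step input, C/C₀ ≈ ½·erfc((x−vt)/(2√(Dt))).
vt = 0.157 × 2120 = 332.84 m and 2√(Dt) = 2√(0.0109 × 2120) = 9.614 m.
Argument (x−vt)/(2√(Dt)) = (316 − 332.84)/9.614 = -1.752; ½·erfc(-1.752) = 0.9934.
C = 4.79 × 0.9934 = 4.76 mg/L.

4.76 mg/L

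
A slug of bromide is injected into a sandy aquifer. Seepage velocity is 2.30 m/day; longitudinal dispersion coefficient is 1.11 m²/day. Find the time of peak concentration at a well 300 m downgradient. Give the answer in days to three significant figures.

130 days

For the 1D instantaneous-source solution, setting ∂C/∂t = 0 at fixed x gives v²t² + 2Dt − x² = 0, so t = (√(D² + v²x²) − D)/v².
√(D² + v²x²) = √(1.11² + 2.30² × 300²) = 690.0; v² = 5.29.
t = (690.0 − 1.11)/5.29 = 130 days (vs. the pure-advection estimate x/v = 130 d).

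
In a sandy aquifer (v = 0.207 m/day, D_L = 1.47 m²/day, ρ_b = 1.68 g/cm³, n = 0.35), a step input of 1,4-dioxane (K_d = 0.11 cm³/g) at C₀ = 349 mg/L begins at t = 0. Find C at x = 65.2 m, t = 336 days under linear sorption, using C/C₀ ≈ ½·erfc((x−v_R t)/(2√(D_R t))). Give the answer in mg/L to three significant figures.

Retardation factor R = 1 + ρ_b·K_d/n = 1 + 1.68 × 0.11/0.35 = 1.528.
Sorption retards both mechanisms: v_R = v/R = 0.1355 m/day, D_R = D/R = 0.9620 m²/day.
v_R·t = 0.1355 × 336 = 45.528 m; 2√(D_R t) = 35.96 m; argument = (65.2 − 45.528)/35.96 = 0.5471.
C = C₀ × ½·erfc(0.5471) = 349 × 0.2195 = 76.6 mg/L.

76.6 mg/L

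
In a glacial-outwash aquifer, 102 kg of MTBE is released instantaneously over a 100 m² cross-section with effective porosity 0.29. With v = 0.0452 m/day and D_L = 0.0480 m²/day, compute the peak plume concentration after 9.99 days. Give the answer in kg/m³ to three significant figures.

The peak of an instantaneous 1D plume sits at x = vt; there the Gaussian factor is 1 and C_max = M/(n_e·A·√(4πDt)), where n_e·A is the pore area the mass is dissolved in.
√(4πDt) = √(4π × 0.0480 × 9.99) = 2.455 m, so C_max = 102/(0.29 × 100 × 2.455) = 1.43 kg/m³.

1.43 kg/m³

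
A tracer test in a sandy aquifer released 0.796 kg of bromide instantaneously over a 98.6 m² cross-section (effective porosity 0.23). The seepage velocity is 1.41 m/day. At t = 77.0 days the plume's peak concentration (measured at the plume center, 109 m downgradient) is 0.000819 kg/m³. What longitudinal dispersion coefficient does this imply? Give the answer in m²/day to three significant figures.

At the plume center C_max = M/(n_e·A·√(4πDt)), so D = M²/(4πt·(n_e·A·C_max)²).
n_e·A·C_max = 0.23 × 98.6 × 0.000819 = 0.01857 kg/m.
D = 0.796²/(4π × 77.0 × 0.01857²) = 1.90 m²/day.

1.90 m²/day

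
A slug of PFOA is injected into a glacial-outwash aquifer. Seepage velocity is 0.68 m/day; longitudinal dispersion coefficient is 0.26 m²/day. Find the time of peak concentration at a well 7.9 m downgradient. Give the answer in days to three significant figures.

For the 1D instantaneous-source solution, setting ∂C/∂t = 0 at fixed x gives v²t² + 2Dt − x² = 0, so t = (√(D² + v²x²) − D)/v².
√(D² + v²x²) = √(0.26² + 0.68² × 7.9²) = 5.378; v² = 0.4624.
t = (5.378 − 0.26)/0.4624 = 11.1 days (vs. the pure-advection estimate x/v = 11.6 d).

11.1 days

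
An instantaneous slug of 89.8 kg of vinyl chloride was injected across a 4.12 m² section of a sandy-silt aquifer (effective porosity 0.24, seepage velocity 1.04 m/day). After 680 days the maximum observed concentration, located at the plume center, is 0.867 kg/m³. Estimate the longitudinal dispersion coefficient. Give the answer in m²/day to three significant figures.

At the plume center C_max = M/(n_e·A·√(4πDt)), so D = M²/(4πt·(n_e·A·C_max)²).
n_e·A·C_max = 0.24 × 4.12 × 0.867 = 0.8573 kg/m.
D = 89.8²/(4π × 680 × 0.8573²) = 1.28 m²/day.

1.28 m²/day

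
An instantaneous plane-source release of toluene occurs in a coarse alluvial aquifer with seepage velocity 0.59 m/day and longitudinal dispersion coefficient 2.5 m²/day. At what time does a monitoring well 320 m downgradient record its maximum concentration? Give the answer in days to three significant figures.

For the 1D instantaneous-source solution, setting ∂C/∂t = 0 at fixed x gives v²t² + 2Dt − x² = 0, so t = (√(D² + v²x²) − D)/v².
√(D² + v²x²) = √(2.5² + 0.59² × 320²) = 188.8; v² = 0.3481.
t = (188.8 − 2.5)/0.3481 = 535 days (vs. the pure-advection estimate x/v = 542 d).

535 days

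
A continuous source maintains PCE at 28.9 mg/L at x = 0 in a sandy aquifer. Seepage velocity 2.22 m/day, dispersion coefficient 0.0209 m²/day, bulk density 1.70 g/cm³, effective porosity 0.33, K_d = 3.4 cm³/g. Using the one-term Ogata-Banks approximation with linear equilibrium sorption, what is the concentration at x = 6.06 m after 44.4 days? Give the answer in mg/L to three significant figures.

0.289 mg/L

Retardation factor R = 1 + ρ_b·K_d/n = 1 + 1.70 × 3.4/0.33 = 18.52.
Sorption retards both mechanisms: v_R = v/R = 0.1199 m/day, D_R = D/R = 0.001129 m²/day.
v_R·t = 0.1199 × 44.4 = 5.32356 m; 2√(D_R t) = 0.4478 m; argument = (6.06 − 5.32356)/0.4478 = 1.645.
C = C₀ × ½·erfc(1.645) = 28.9 × 0.009999 = 0.289 mg/L.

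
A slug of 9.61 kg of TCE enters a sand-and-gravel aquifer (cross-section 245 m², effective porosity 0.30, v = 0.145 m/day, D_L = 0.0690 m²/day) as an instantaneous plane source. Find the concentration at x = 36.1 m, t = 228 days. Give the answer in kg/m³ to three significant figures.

For an instantaneous plane source, C(x,t) = M/(n_e·A·√(4πDt)) · exp(−(x−vt)²/(4Dt)), with n_e·A the pore (flow) area.
Plume center vt = 0.145 × 228 = 33.06 m, so the well at 36.1 m is 3.04 m downgradient of the peak.
√(4πDt) = 14.06 m, giving peak height M/(n_e·A·√(4πDt)) = 9.61/(0.30 × 245 × 14.06) = 0.009299 kg/m³.
(x−vt)²/(4Dt) = (3.04)²/(4 × 0.0690 × 228) = 0.1469; exp(−0.1469) = 0.8634.
C = 0.009299 × 0.8634 = 0.00803 kg/m³.

0.00803 kg/m³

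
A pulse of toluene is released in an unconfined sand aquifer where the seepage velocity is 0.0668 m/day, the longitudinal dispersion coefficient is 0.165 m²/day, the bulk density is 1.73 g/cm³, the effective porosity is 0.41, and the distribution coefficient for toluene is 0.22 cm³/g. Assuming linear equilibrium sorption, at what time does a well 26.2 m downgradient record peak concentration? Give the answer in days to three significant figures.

Retardation factor R = 1 + ρ_b·K_d/n = 1 + 1.73 × 0.22/0.41 = 1.928.
Sorption retards both mechanisms: v_R = v/R = 0.03465 m/day, D_R = D/R = 0.08558 m²/day.
Peak time from v_R²t² + 2D_R t − x² = 0: t = (√(D_R² + v_R²x²) − D_R)/v_R².
√(D_R² + v_R²x²) = √(0.08558² + 0.03465² × 26.2²) = 0.9119; v_R² = 0.001201.
t = (0.9119 − 0.08558)/0.001201 = 688 days.

688 days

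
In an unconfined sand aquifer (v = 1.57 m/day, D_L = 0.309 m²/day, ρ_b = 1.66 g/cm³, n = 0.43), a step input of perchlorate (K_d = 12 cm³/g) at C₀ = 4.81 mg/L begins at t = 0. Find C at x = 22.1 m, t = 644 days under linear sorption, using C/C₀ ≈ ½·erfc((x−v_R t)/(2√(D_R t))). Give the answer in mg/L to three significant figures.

1.92 mg/L

Retardation factor R = 1 + ρ_b·K_d/n = 1 + 1.66 × 12/0.43 = 47.33.
Sorption retards both mechanisms: v_R = v/R = 0.03317 m/day, D_R = D/R = 0.006529 m²/day.
v_R·t = 0.03317 × 644 = 21.36148 m; 2√(D_R t) = 4.101 m; argument = (22.1 − 21.36148)/4.101 = 0.1801.
C = C₀ × ½·erfc(0.1801) = 4.81 × 0.3995 = 1.92 mg/L.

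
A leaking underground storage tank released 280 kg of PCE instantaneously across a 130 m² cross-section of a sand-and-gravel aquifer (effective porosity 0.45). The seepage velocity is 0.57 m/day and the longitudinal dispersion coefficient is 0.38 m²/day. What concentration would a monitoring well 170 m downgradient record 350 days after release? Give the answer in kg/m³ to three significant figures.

For an instantaneous plane source, C(x,t) = M/(n_e·A·√(4πDt)) · exp(−(x−vt)²/(4Dt)), with n_e·A the pore (flow) area.
Plume center vt = 0.57 × 350 = 199.5 m, so the well at 170 m is 29.5 m upgradient of the peak.
√(4πDt) = 40.88 m, giving peak height M/(n_e·A·√(4πDt)) = 280/(0.45 × 130 × 40.88) = 0.1171 kg/m³.
(x−vt)²/(4Dt) = (-29.5)²/(4 × 0.38 × 350) = 1.636; exp(−1.636) = 0.1948.
C = 0.1171 × 0.1948 = 0.0228 kg/m³.

0.0228 kg/m³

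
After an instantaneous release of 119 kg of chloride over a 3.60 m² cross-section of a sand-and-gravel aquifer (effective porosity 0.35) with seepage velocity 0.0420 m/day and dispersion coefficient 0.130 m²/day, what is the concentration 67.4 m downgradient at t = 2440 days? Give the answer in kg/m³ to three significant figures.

0.567 kg/m³

For an instantaneous plane source, C(x,t) = M/(n_e·A·√(4πDt)) · exp(−(x−vt)²/(4Dt)), with n_e·A the pore (flow) area.
Plume center vt = 0.0420 × 2440 = 102.48 m, so the well at 67.4 m is 35.08 m upgradient of the peak.
√(4πDt) = 63.14 m, giving peak height M/(n_e·A·√(4πDt)) = 119/(0.35 × 3.60 × 63.14) = 1.496 kg/m³.
(x−vt)²/(4Dt) = (-35.08)²/(4 × 0.130 × 2440) = 0.9699; exp(−0.9699) = 0.3791.
C = 1.496 × 0.3791 = 0.567 kg/m³.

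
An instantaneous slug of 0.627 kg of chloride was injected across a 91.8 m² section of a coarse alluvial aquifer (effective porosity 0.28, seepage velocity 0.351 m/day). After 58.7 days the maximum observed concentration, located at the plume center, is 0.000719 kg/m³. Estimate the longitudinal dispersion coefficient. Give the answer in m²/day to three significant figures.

At the plume center C_max = M/(n_e·A·√(4πDt)), so D = M²/(4πt·(n_e·A·C_max)²).
n_e·A·C_max = 0.28 × 91.8 × 0.000719 = 0.01848 kg/m.
D = 0.627²/(4π × 58.7 × 0.01848²) = 1.56 m²/day.

1.56 m²/day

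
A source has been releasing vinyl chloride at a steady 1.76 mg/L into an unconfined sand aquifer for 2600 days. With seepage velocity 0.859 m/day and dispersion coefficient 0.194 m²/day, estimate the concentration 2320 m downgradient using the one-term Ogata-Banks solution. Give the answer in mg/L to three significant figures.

For a continuous step input, C/C₀ ≈ ½·erfc((x−vt)/(2√(Dt))).
vt = 0.859 × 2600 = 2233.4 m and 2√(Dt) = 2√(0.194 × 2600) = 44.92 m.
Argument (x−vt)/(2√(Dt)) = (2320 − 2233.4)/44.92 = 1.928; ½·erfc(1.928) = 0.003199.
C = 1.76 × 0.003199 = 0.00563 mg/L.

0.00563 mg/L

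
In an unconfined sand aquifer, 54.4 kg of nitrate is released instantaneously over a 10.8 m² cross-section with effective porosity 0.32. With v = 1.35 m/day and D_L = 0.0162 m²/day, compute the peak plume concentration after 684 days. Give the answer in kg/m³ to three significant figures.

The peak of an instantaneous 1D plume sits at x = vt; there the Gaussian factor is 1 and C_max = M/(n_e·A·√(4πDt)), where n_e·A is the pore area the mass is dissolved in.
√(4πDt) = √(4π × 0.0162 × 684) = 11.80 m, so C_max = 54.4/(0.32 × 10.8 × 11.80) = 1.33 kg/m³.

1.33 kg/m³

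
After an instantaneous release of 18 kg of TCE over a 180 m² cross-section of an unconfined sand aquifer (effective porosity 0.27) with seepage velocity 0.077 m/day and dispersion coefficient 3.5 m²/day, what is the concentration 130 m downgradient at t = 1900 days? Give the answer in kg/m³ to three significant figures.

0.00127 kg/m³

For an instantaneous plane source, C(x,t) = M/(n_e·A·√(4πDt)) · exp(−(x−vt)²/(4Dt)), with n_e·A the pore (flow) area.
Plume center vt = 0.077 × 1900 = 146.3 m, so the well at 130 m is 16.3 m upgradient of the peak.
√(4πDt) = 289.1 m, giving peak height M/(n_e·A·√(4πDt)) = 18/(0.27 × 180 × 289.1) = 0.001281 kg/m³.
(x−vt)²/(4Dt) = (-16.3)²/(4 × 3.5 × 1900) = 0.009988; exp(−0.009988) = 0.9901.
C = 0.001281 × 0.9901 = 0.00127 kg/m³.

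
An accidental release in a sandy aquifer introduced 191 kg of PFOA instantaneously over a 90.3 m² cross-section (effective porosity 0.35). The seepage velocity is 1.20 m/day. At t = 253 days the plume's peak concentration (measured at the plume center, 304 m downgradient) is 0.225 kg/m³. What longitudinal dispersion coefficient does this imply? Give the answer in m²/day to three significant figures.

At the plume center C_max = M/(n_e·A·√(4πDt)), so D = M²/(4πt·(n_e·A·C_max)²).
n_e·A·C_max = 0.35 × 90.3 × 0.225 = 7.111 kg/m.
D = 191²/(4π × 253 × 7.111²) = 0.227 m²/day.

0.227 m²/day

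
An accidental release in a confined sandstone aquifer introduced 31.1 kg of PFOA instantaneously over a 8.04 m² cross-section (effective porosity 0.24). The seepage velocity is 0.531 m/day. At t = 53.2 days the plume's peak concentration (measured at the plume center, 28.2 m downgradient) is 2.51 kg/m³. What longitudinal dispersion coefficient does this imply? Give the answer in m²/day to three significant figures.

0.0617 m²/day

At the plume center C_max = M/(n_e·A·√(4πDt)), so D = M²/(4πt·(n_e·A·C_max)²).
n_e·A·C_max = 0.24 × 8.04 × 2.51 = 4.843 kg/m.
D = 31.1²/(4π × 53.2 × 4.843²) = 0.0617 m²/day.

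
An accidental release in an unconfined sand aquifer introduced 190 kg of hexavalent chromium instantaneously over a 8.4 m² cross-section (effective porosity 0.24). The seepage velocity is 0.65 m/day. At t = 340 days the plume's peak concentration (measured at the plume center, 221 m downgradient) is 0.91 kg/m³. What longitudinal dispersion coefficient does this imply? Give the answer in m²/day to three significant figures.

2.51 m²/day

At the plume center C_max = M/(n_e·A·√(4πDt)), so D = M²/(4πt·(n_e·A·C_max)²).
n_e·A·C_max = 0.24 × 8.4 × 0.91 = 1.835 kg/m.
D = 190²/(4π × 340 × 1.835²) = 2.51 m²/day.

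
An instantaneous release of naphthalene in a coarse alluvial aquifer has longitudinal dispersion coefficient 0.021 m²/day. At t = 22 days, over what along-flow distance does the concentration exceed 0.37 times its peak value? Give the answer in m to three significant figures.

2.71 m

The plume is Gaussian with σ = √(2Dt) = √(2 × 0.021 × 22) = 0.9612 m.
C/C_peak = exp(−Δx²/(2σ²)) = 0.37 ⇒ Δx = σ·√(−2 ln 0.37) = 0.9612 × 1.410 = 1.355 m.
Width = 2Δx = 2.71 m.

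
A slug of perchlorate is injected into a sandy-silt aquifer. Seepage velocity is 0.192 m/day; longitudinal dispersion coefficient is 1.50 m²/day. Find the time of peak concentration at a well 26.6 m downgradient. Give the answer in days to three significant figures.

For the 1D instantaneous-source solution, setting ∂C/∂t = 0 at fixed x gives v²t² + 2Dt − x² = 0, so t = (√(D² + v²x²) − D)/v².
√(D² + v²x²) = √(1.50² + 0.192² × 26.6²) = 5.323; v² = 0.036864.
t = (5.323 − 1.50)/0.036864 = 104 days (vs. the pure-advection estimate x/v = 139 d).

104 days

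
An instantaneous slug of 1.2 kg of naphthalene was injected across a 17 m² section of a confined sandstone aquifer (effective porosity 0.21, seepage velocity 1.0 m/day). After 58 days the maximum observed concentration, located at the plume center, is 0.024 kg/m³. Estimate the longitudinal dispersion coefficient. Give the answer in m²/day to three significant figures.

At the plume center C_max = M/(n_e·A·√(4πDt)), so D = M²/(4πt·(n_e·A·C_max)²).
n_e·A·C_max = 0.21 × 17 × 0.024 = 0.08568 kg/m.
D = 1.2²/(4π × 58 × 0.08568²) = 0.269 m²/day.

0.269 m²/day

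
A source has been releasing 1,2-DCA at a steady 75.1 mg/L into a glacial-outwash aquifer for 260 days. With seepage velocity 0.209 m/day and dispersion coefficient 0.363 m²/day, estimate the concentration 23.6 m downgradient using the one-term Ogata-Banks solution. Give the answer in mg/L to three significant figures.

For a continuous step input, C/C₀ ≈ ½·erfc((x−vt)/(2√(Dt))).
vt = 0.209 × 260 = 54.34 m and 2√(Dt) = 2√(0.363 × 260) = 19.43 m.
Argument (x−vt)/(2√(Dt)) = (23.6 − 54.34)/19.43 = -1.582; ½·erfc(-1.582) = 0.9874.
C = 75.1 × 0.9874 = 74.2 mg/L.

74.2 mg/L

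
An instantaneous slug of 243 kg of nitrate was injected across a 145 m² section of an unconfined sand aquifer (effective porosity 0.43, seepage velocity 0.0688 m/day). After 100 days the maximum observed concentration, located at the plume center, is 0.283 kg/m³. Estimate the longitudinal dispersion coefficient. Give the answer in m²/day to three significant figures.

At the plume center C_max = M/(n_e·A·√(4πDt)), so D = M²/(4πt·(n_e·A·C_max)²).
n_e·A·C_max = 0.43 × 145 × 0.283 = 17.65 kg/m.
D = 243²/(4π × 100 × 17.65²) = 0.151 m²/day.

0.151 m²/day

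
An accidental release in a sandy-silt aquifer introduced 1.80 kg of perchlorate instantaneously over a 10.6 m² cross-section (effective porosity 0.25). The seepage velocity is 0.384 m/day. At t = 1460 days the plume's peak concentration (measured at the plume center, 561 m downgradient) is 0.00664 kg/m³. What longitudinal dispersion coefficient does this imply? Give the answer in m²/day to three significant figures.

At the plume center C_max = M/(n_e·A·√(4πDt)), so D = M²/(4πt·(n_e·A·C_max)²).
n_e·A·C_max = 0.25 × 10.6 × 0.00664 = 0.01760 kg/m.
D = 1.80²/(4π × 1460 × 0.01760²) = 0.570 m²/day.

0.570 m²/day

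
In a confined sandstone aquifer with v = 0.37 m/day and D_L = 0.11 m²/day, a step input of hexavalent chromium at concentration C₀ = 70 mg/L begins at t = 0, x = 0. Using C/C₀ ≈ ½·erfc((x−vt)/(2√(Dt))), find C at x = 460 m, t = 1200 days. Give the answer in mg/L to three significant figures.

11.4 mg/L

For a continuous step input, C/C₀ ≈ ½·erfc((x−vt)/(2√(Dt))).
vt = 0.37 × 1200 = 444 m and 2√(Dt) = 2√(0.11 × 1200) = 22.98 m.
Argument (x−vt)/(2√(Dt)) = (460 − 444)/22.98 = 0.6963; ½·erfc(0.6963) = 0.1624.
C = 70 × 0.1624 = 11.4 mg/L.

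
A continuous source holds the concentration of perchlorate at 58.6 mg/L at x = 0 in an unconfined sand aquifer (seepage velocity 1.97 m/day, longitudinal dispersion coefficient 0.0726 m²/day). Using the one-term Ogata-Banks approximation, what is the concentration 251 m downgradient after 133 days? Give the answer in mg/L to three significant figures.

For a continuous step input, C/C₀ ≈ ½·erfc((x−vt)/(2√(Dt))).
vt = 1.97 × 133 = 262.01 m and 2√(Dt) = 2√(0.0726 × 133) = 6.215 m.
Argument (x−vt)/(2√(Dt)) = (251 − 262.01)/6.215 = -1.772; ½·erfc(-1.772) = 0.9939.
C = 58.6 × 0.9939 = 58.2 mg/L.

58.2 mg/L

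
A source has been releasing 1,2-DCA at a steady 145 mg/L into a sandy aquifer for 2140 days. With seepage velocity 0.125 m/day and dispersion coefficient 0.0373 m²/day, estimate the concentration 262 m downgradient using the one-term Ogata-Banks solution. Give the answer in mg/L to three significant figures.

96.9 mg/L

For a continuous step input, C/C₀ ≈ ½·erfc((x−vt)/(2√(Dt))).
vt = 0.125 × 2140 = 267.5 m and 2√(Dt) = 2√(0.0373 × 2140) = 17.87 m.
Argument (x−vt)/(2√(Dt)) = (262 − 267.5)/17.87 = -0.3078; ½·erfc(-0.3078) = 0.6683.
C = 145 × 0.6683 = 96.9 mg/L.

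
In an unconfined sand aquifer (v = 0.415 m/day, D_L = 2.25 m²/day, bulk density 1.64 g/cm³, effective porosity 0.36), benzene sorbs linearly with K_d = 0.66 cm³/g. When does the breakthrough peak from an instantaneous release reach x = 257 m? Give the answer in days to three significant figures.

Retardation factor R = 1 + ρ_b·K_d/n = 1 + 1.64 × 0.66/0.36 = 4.007.
Sorption retards both mechanisms: v_R = v/R = 0.1036 m/day, D_R = D/R = 0.5615 m²/day.
Peak time from v_R²t² + 2D_R t − x² = 0: t = (√(D_R² + v_R²x²) − D_R)/v_R².
√(D_R² + v_R²x²) = √(0.5615² + 0.1036² × 257²) = 26.63; v_R² = 0.01073.
t = (26.63 − 0.5615)/0.01073 = 2430 days.

2430 days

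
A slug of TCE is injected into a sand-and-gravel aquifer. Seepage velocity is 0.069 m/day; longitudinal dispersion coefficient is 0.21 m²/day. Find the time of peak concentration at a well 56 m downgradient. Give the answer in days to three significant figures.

For the 1D instantaneous-source solution, setting ∂C/∂t = 0 at fixed x gives v²t² + 2Dt − x² = 0, so t = (√(D² + v²x²) − D)/v².
√(D² + v²x²) = √(0.21² + 0.069² × 56²) = 3.870; v² = 0.004761.
t = (3.870 − 0.21)/0.004761 = 769 days (vs. the pure-advection estimate x/v = 812 d).

769 days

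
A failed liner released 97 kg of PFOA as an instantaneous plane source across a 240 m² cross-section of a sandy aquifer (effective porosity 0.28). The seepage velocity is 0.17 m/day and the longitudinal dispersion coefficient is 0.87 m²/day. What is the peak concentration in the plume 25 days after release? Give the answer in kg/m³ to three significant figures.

The peak of an instantaneous 1D plume sits at x = vt; there the Gaussian factor is 1 and C_max = M/(n_e·A·√(4πDt)), where n_e·A is the pore area the mass is dissolved in.
√(4πDt) = √(4π × 0.87 × 25) = 16.53 m, so C_max = 97/(0.28 × 240 × 16.53) = 0.0873 kg/m³.

0.0873 kg/m³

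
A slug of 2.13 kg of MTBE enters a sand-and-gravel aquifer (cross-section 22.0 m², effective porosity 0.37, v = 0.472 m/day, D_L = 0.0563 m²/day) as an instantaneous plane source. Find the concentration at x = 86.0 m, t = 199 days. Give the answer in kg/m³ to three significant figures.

0.00542 kg/m³

For an instantaneous plane source, C(x,t) = M/(n_e·A·√(4πDt)) · exp(−(x−vt)²/(4Dt)), with n_e·A the pore (flow) area.
Plume center vt = 0.472 × 199 = 93.928 m, so the well at 86.0 m is 7.928 m upgradient of the peak.
√(4πDt) = 11.87 m, giving peak height M/(n_e·A·√(4πDt)) = 2.13/(0.37 × 22.0 × 11.87) = 0.02204 kg/m³.
(x−vt)²/(4Dt) = (-7.928)²/(4 × 0.0563 × 199) = 1.403; exp(−1.403) = 0.2459.
C = 0.02204 × 0.2459 = 0.00542 kg/m³.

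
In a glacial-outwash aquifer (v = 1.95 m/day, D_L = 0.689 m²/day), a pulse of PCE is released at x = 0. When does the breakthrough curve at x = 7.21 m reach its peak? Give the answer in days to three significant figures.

For the 1D instantaneous-source solution, setting ∂C/∂t = 0 at fixed x gives v²t² + 2Dt − x² = 0, so t = (√(D² + v²x²) − D)/v².
√(D² + v²x²) = √(0.689² + 1.95² × 7.21²) = 14.08; v² = 3.8025.
t = (14.08 − 0.689)/3.8025 = 3.52 days (vs. the pure-advection estimate x/v = 3.70 d).

3.52 days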